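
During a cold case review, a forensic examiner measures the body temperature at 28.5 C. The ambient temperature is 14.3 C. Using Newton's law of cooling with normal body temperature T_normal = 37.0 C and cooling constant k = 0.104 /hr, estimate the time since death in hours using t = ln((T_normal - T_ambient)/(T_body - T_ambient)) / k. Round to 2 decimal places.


Using Newton's law of cooling:
t = ln((T_normal - T_ambient) / (T_body - T_ambient)) / k
T_normal - T_ambient = 22.7
T_body - T_ambient = 14.2
Ratio = 1.598592
ln(ratio) = 0.469123
t = 0.469123 / 0.104 = 4.51 hours

4.51


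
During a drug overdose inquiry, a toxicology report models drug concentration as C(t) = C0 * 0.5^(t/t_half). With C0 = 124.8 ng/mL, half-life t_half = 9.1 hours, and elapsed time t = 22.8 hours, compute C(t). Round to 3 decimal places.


Drug concentration decay:
Number of half-lives = t / t_half = 22.8 / 9.1 = 2.505495
Decay factor = 0.5^2.505495 = 0.17610466
C(t) = 124.8 * 0.17610466 = 21.978 ng/mL

21.978


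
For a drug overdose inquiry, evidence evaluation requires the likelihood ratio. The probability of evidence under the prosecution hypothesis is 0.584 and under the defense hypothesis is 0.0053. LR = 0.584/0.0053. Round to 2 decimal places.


Likelihood ratio calculation:
LR = P(E|Hp) / P(E|Hd)
LR = 0.584 / 0.0053
LR = 110.19

110.19


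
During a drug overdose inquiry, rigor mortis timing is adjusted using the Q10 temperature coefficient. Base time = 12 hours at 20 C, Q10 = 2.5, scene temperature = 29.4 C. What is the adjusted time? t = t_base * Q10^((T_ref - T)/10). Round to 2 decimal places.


Rigor mortis time adjustment:
Exponent = (T_ref - T_actual) / 10 = (20 - 29.4) / 10 = -0.94
Q10 factor = 2.5^-0.94 = 0.42261
t_adjusted = 12 * 0.42261 = 5.07 hours

5.07


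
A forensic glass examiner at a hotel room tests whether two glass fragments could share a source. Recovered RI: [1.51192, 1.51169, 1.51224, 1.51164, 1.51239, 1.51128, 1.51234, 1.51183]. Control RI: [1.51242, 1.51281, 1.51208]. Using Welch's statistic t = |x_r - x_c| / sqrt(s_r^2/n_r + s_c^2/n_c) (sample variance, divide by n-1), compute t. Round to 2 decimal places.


Welch's t-criterion for glass RI comparison:
Recovered mean = sum / n_r = 12.09533 / 8 = 1.5119163
Control mean = sum / n_c = 4.53731 / 3 = 1.5124367
Recovered sample variance s_r^2 = 1.49798e-07
Control sample variance s_c^2 = 1.33433e-07
Welch SE (unpooled) = sqrt(s_r^2/n_r + s_c^2/n_c) = sqrt(1.87248e-08 + 4.44778e-08) = sqrt(6.32026e-08) = 0.000251401
|mean_r - mean_c| = 0.000520417
t = 0.000520417 / 0.000251401 = 2.07

2.07


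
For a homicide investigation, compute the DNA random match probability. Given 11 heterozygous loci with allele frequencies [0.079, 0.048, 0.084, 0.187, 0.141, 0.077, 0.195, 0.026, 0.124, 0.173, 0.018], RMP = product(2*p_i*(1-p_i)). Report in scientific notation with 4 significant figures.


Computing RMP for 11 loci:
Locus 1: 2 * 0.079 * 0.921 = 0.145518
Locus 2: 2 * 0.048 * 0.952 = 0.091392
Locus 3: 2 * 0.084 * 0.916 = 0.153888
Locus 4: 2 * 0.187 * 0.813 = 0.304062
Locus 5: 2 * 0.141 * 0.859 = 0.242238
Locus 6: 2 * 0.077 * 0.923 = 0.142142
Locus 7: 2 * 0.195 * 0.805 = 0.31395
Locus 8: 2 * 0.026 * 0.974 = 0.050648
Locus 9: 2 * 0.124 * 0.876 = 0.217248
Locus 10: 2 * 0.173 * 0.827 = 0.286142
Locus 11: 2 * 0.018 * 0.982 = 0.035352
RMP = 7.487e-10

7.487e-10


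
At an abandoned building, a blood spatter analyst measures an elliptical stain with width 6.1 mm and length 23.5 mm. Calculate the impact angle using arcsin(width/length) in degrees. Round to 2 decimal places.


Blood spatter impact angle calculation:
width / length = 6.1 / 23.5 = 0.259574
angle = arcsin(0.259574)
angle = 15.04 degrees

15.04


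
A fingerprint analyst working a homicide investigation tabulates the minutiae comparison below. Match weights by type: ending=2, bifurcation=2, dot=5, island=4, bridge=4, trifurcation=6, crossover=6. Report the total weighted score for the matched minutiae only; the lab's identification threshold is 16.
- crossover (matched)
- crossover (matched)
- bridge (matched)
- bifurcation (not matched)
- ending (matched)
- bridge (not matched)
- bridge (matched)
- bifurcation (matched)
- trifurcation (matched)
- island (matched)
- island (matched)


Weighted minutiae match score:
  crossover: matched, +6 (running total 6)
  crossover: matched, +6 (running total 12)
  bridge: matched, +4 (running total 16)
  bifurcation: not matched, +0
  ending: matched, +2 (running total 18)
  bridge: not matched, +0
  bridge: matched, +4 (running total 22)
  bifurcation: matched, +2 (running total 24)
  trifurcation: matched, +6 (running total 30)
  island: matched, +4 (running total 34)
  island: matched, +4 (running total 38)
Total score = 38
Threshold = 16; verdict = identification

38


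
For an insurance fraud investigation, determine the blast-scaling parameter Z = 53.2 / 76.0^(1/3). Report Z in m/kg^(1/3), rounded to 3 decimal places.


Scaled distance calculation:
W^(1/3) = 76.0^(1/3) = 4.235824
Z = R / W^(1/3) = 53.2 / 4.235824
Z = 12.560 m/kg^(1/3)

12.560


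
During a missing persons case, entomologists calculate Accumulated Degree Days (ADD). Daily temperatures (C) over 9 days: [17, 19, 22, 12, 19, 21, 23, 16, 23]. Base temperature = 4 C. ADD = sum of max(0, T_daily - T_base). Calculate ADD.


Computing ADD day by day:
Day 1: max(0, 17 - 4) = 13
Day 2: max(0, 19 - 4) = 15
Day 3: max(0, 22 - 4) = 18
Day 4: max(0, 12 - 4) = 8
Day 5: max(0, 19 - 4) = 15
Day 6: max(0, 21 - 4) = 17
Day 7: max(0, 23 - 4) = 19
Day 8: max(0, 16 - 4) = 12
Day 9: max(0, 23 - 4) = 19
Total ADD = 136

136


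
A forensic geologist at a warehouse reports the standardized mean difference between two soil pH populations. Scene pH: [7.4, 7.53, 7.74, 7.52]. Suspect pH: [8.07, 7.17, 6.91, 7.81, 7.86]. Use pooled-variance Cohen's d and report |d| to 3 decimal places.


Pooled-variance Cohen's d for soil pH comparison:
Scene mean = 30.19 / 4 = 7.5475
Suspect mean = 37.82 / 5 = 7.564
Scene sample variance s_s^2 = 0.019958
Suspect sample variance s_c^2 = 0.24678
Pooled variance = ((n_s-1)*s_s^2 + (n_c-1)*s_c^2) / (n_s + n_c - 2) = 0.149571
Pooled SD = sqrt(0.149571) = 0.386744
Mean difference = -0.0165
|d| = |-0.0165| / 0.386744 = 0.043

0.043


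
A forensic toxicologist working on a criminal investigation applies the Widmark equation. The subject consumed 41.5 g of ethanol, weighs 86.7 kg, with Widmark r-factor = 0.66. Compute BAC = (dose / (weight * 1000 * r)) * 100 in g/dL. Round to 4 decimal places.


Applying the Widmark formula:
BAC = (dose_g / (body_wt * 1000 * r)) * 100
Denominator = 86.7 * 1000 * 0.66 = 57222
BAC = (41.5 / 57222) * 100
BAC = 0.0725 g/dL

0.0725


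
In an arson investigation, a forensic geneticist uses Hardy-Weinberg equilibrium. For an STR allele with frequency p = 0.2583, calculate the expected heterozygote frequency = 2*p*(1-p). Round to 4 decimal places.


Hardy-Weinberg heterozygote frequency:
q = 1 - p = 1 - 0.2583 = 0.7417
2pq = 2 * 0.2583 * 0.7417 = 0.3832

0.3832


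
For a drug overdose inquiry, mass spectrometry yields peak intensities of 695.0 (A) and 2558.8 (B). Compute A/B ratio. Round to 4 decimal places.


Spectral peak ratio:
Peak A = 695.0 counts
Peak B = 2558.8 counts
Ratio = 695.0 / 2558.8 = 0.2716

0.2716


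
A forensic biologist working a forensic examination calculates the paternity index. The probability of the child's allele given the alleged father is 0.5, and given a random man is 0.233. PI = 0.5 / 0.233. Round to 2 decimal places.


Paternity Index calculation:
PI = P(allele|father) / P(allele|random)
PI = 0.5 / 0.233
PI = 2.15

2.15


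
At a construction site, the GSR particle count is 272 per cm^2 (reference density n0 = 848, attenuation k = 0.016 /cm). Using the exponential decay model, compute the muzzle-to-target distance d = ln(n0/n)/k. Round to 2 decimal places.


GSR distance calculation:
n0/n = 848 / 272 = 3.117647
ln(n0/n) = 1.137079
d = 1.137079 / 0.016 = 71.07 cm

71.07


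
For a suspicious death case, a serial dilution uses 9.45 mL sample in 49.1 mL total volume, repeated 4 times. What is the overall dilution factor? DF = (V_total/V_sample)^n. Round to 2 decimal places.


Dilution factor calculation:
Single dilution = V_total / V_sample = 49.1 / 9.45 ≈ 5.195767
Number of dilutions = 4
Total DF = (49.1 / 9.45)^4 (full precision, rounded at the end) = 728.78

728.78


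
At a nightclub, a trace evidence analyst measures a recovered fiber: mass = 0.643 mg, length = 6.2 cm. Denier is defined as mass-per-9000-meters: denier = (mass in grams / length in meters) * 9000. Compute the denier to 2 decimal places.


Denier calculation:
Mass in grams = 0.643 mg / 1000 = 0.000643 g
Length in meters = 6.2 cm / 100 = 0.062 m
Linear density = mass / length = 0.000643 / 0.062 = 0.01037097 g/m
Denier = (g/m) * 9000 = 0.01037097 * 9000 = 93.34

93.34


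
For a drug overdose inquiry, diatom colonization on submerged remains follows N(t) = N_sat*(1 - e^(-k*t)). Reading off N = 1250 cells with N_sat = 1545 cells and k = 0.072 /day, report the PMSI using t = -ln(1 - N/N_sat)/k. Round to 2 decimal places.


PMSI from diatom colonization curve:
N / N_sat = 1250 / 1545 = 0.809061
1 - N/N_sat = 0.190939
ln(1 - N/N_sat) = -1.655801
t = -ln(1 - N/N_sat) / k = -(-1.655801) / 0.072 = 23.00 days

23.00


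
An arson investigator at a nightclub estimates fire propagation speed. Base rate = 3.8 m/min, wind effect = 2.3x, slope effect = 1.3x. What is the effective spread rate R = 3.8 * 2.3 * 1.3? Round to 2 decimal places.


Fire spread rate calculation:
R = R0 * wind_factor * slope_factor
= 3.8 * 2.3 * 1.3
= 8.74 * 1.3
= 11.36 m/min

11.36


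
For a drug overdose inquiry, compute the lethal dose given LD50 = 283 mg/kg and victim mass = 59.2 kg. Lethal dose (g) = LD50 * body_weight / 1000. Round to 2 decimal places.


Lethal dose calculation:
Lethal dose = LD50 * body_weight / 1000
= 283 * 59.2 / 1000
= 16753.6 / 1000
= 16.75 g

16.75


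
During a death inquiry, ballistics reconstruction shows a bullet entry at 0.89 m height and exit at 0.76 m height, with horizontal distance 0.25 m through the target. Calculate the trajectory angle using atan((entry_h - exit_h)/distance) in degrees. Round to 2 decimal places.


Bullet trajectory angle:
Height difference = 0.89 - 0.76 = 0.13 m
angle = atan(0.13 / 0.25)
angle = atan(0.52)
angle = 27.47 degrees

27.47


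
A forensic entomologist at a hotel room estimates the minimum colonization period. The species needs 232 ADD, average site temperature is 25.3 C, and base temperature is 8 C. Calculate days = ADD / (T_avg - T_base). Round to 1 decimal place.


Insect development time:
Effective temperature = avg_temp - T_base = 25.3 - 8 = 17.3 C
Days = ADD / effective_temp = 232 / 17.3 = 13.4 days

13.4


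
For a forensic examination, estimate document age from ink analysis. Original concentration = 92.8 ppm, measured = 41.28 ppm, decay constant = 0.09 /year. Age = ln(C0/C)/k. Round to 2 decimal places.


Document age estimation:
C0/C = 92.8 / 41.28 = 2.248062
ln(C0/C) = 0.810069
t = 0.810069 / 0.09 = 9.00 years

9.00


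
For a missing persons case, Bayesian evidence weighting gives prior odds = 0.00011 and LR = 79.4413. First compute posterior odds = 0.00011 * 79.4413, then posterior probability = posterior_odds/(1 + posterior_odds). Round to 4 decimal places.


Bayesian evidence evaluation:
Posterior odds = prior_odds * LR = 0.00011 * 79.4413 = 0.008738543
Posterior probability = posterior_odds / (1 + posterior_odds)
= 0.008738543 / (1 + 0.008738543)
= 0.008738543 / 1.008738543
= 0.0087

0.0087


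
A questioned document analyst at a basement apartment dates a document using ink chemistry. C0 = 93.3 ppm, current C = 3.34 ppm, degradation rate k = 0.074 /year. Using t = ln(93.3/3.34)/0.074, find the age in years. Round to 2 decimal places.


Document age estimation:
C0/C = 93.3 / 3.34 = 27.934132
ln(C0/C) = 3.329849
t = 3.329849 / 0.074 = 45.00 years

45.00


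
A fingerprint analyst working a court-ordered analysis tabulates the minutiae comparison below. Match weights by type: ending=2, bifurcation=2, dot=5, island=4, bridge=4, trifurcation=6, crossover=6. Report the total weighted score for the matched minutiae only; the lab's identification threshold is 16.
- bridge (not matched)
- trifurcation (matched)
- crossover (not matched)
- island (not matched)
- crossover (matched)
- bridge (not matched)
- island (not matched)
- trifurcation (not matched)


Weighted minutiae match score:
  bridge: not matched, +0
  trifurcation: matched, +6 (running total 6)
  crossover: not matched, +0
  island: not matched, +0
  crossover: matched, +6 (running total 12)
  bridge: not matched, +0
  island: not matched, +0
  trifurcation: not matched, +0
Total score = 12
Threshold = 16; verdict = inconclusive

12


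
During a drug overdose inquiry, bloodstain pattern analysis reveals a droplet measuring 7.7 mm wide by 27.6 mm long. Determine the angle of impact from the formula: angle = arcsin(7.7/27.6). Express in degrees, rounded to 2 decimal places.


Blood spatter impact angle calculation:
width / length = 7.7 / 27.6 = 0.278986
angle = arcsin(0.278986)
angle = 16.20 degrees

16.20


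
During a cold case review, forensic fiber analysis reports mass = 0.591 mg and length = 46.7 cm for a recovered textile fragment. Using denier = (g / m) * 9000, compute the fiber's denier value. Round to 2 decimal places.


Denier calculation:
Mass in grams = 0.591 mg / 1000 = 0.000591 g
Length in meters = 46.7 cm / 100 = 0.467 m
Linear density = mass / length = 0.000591 / 0.467 = 0.00126552 g/m
Denier = (g/m) * 9000 = 0.00126552 * 9000 = 11.39

11.39


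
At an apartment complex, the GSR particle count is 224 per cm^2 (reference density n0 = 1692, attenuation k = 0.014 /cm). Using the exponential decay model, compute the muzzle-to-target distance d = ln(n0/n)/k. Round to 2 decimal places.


GSR distance calculation:
n0/n = 1692 / 224 = 7.553571
ln(n0/n) = 2.02202
d = 2.02202 / 0.014 = 144.43 cm

144.43


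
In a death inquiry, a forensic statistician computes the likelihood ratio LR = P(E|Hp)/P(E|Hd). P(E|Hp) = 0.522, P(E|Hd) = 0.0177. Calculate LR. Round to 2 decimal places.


Likelihood ratio calculation:
LR = P(E|Hp) / P(E|Hd)
LR = 0.522 / 0.0177
LR = 29.49

29.49


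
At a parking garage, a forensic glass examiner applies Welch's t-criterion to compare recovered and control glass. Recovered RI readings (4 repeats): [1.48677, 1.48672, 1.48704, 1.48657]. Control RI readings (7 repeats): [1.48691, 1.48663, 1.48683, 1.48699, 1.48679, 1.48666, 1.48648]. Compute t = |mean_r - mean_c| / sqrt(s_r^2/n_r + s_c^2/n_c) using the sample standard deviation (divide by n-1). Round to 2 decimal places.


Welch's t-criterion for glass RI comparison:
Recovered mean = sum / n_r = 5.9471 / 4 = 1.486775
Control mean = sum / n_c = 10.40729 / 7 = 1.4867557
Recovered sample variance s_r^2 = 3.84333e-08
Control sample variance s_c^2 = 3.10619e-08
Welch SE (unpooled) = sqrt(s_r^2/n_r + s_c^2/n_c) = sqrt(9.60833e-09 + 4.43741e-09) = sqrt(1.40457e-08) = 0.000118515
|mean_r - mean_c| = 1.92857e-05
t = 1.92857e-05 / 0.000118515 = 0.16

0.16


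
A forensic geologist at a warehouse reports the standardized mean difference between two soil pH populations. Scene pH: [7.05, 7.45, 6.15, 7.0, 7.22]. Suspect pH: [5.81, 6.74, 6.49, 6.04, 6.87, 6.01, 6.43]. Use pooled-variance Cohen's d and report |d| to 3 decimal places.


Pooled-variance Cohen's d for soil pH comparison:
Scene mean = 34.87 / 5 = 6.974
Suspect mean = 44.39 / 7 = 6.341429
Scene sample variance s_s^2 = 0.24313
Suspect sample variance s_c^2 = 0.158548
Pooled variance = ((n_s-1)*s_s^2 + (n_c-1)*s_c^2) / (n_s + n_c - 2) = 0.192381
Pooled SD = sqrt(0.192381) = 0.438613
Mean difference = 0.632571
|d| = |0.632571| / 0.438613 = 1.442

1.442


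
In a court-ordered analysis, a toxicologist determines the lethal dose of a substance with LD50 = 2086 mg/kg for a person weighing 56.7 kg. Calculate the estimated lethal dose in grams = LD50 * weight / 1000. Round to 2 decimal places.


Lethal dose calculation:
Lethal dose = LD50 * body_weight / 1000
= 2086 * 56.7 / 1000
= 118276.2 / 1000
= 118.28 g

118.28


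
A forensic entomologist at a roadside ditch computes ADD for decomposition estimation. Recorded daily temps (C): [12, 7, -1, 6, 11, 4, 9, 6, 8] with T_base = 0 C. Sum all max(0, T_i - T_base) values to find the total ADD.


Computing ADD day by day:
Day 1: max(0, 12 - 0) = 12
Day 2: max(0, 7 - 0) = 7
Day 3: max(0, -1 - 0) = 0
Day 4: max(0, 6 - 0) = 6
Day 5: max(0, 11 - 0) = 11
Day 6: max(0, 4 - 0) = 4
Day 7: max(0, 9 - 0) = 9
Day 8: max(0, 6 - 0) = 6
Day 9: max(0, 8 - 0) = 8
Total ADD = 63

63


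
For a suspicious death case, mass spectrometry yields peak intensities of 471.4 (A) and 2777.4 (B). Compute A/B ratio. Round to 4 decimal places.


Spectral peak ratio:
Peak A = 471.4 counts
Peak B = 2777.4 counts
Ratio = 471.4 / 2777.4 = 0.1697

0.1697


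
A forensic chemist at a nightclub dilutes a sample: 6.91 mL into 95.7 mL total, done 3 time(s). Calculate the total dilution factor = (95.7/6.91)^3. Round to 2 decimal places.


Dilution factor calculation:
Single dilution = V_total / V_sample = 95.7 / 6.91 ≈ 13.849493
Number of dilutions = 3
Total DF = (95.7 / 6.91)^3 (full precision, rounded at the end) = 2656.45

2656.45


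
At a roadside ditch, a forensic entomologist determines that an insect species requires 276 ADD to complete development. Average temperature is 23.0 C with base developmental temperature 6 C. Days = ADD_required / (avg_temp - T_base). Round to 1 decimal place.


Insect development time:
Effective temperature = avg_temp - T_base = 23.0 - 6 = 17.0 C
Days = ADD / effective_temp = 276 / 17.0 = 16.2 days

16.2


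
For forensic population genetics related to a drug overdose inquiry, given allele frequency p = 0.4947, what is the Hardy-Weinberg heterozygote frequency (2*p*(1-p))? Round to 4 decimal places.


Hardy-Weinberg heterozygote frequency:
q = 1 - p = 1 - 0.4947 = 0.5053
2pq = 2 * 0.4947 * 0.5053 = 0.4999

0.4999


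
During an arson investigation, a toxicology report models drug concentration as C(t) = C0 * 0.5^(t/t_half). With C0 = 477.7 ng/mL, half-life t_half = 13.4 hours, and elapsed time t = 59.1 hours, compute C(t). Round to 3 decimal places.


Drug concentration decay:
Number of half-lives = t / t_half = 59.1 / 13.4 = 4.410448
Decay factor = 0.5^4.410448 = 0.04702436
C(t) = 477.7 * 0.04702436 = 22.464 ng/mL

22.464


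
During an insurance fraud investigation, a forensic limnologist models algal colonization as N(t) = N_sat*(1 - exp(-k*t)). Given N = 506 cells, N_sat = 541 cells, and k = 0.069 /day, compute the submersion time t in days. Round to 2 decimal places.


PMSI from diatom colonization curve:
N / N_sat = 506 / 541 = 0.935305
1 - N/N_sat = 0.064695
ln(1 - N/N_sat) = -2.738071
t = -ln(1 - N/N_sat) / k = -(-2.738071) / 0.069 = 39.68 days

39.68


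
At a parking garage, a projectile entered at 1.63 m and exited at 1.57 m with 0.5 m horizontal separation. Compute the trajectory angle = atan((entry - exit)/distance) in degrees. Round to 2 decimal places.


Bullet trajectory angle:
Height difference = 1.63 - 1.57 = 0.06 m
angle = atan(0.06 / 0.5)
angle = atan(0.12)
angle = 6.84 degrees

6.84


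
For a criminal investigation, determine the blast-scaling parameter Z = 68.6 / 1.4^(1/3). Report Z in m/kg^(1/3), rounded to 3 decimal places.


Scaled distance calculation:
W^(1/3) = 1.4^(1/3) = 1.118689
Z = R / W^(1/3) = 68.6 / 1.118689
Z = 61.322 m/kg^(1/3)

61.322


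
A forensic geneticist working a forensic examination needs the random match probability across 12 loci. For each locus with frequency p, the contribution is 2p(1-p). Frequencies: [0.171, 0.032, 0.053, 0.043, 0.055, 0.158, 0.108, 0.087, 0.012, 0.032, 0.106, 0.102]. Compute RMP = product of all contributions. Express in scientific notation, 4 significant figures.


Computing RMP for 12 loci:
Locus 1: 2 * 0.171 * 0.829 = 0.283518
Locus 2: 2 * 0.032 * 0.968 = 0.061952
Locus 3: 2 * 0.053 * 0.947 = 0.100382
Locus 4: 2 * 0.043 * 0.957 = 0.082302
Locus 5: 2 * 0.055 * 0.945 = 0.10395
Locus 6: 2 * 0.158 * 0.842 = 0.266072
Locus 7: 2 * 0.108 * 0.892 = 0.192672
Locus 8: 2 * 0.087 * 0.913 = 0.158862
Locus 9: 2 * 0.012 * 0.988 = 0.023712
Locus 10: 2 * 0.032 * 0.968 = 0.061952
Locus 11: 2 * 0.106 * 0.894 = 0.189528
Locus 12: 2 * 0.102 * 0.898 = 0.183192
RMP = 6.266e-12

6.266e-12


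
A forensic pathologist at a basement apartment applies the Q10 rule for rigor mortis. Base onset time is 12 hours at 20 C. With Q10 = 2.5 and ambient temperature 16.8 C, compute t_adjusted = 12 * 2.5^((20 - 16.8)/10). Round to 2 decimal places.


Rigor mortis time adjustment:
Exponent = (T_ref - T_actual) / 10 = (20 - 16.8) / 10 = 0.32
Q10 factor = 2.5^0.32 = 1.34073
t_adjusted = 12 * 1.34073 = 16.09 hours

16.09


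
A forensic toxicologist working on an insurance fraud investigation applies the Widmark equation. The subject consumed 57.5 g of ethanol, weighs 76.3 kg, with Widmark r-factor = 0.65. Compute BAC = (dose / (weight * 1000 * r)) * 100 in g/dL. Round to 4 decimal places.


Applying the Widmark formula:
BAC = (dose_g / (body_wt * 1000 * r)) * 100
Denominator = 76.3 * 1000 * 0.65 = 49595
BAC = (57.5 / 49595) * 100
BAC = 0.1159 g/dL

0.1159


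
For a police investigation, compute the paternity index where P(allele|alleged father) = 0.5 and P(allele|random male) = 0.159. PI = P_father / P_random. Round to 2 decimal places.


Paternity Index calculation:
PI = P(allele|father) / P(allele|random)
PI = 0.5 / 0.159
PI = 3.14

3.14


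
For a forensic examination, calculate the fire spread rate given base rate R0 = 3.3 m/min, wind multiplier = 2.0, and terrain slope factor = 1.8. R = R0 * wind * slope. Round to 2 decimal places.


Fire spread rate calculation:
R = R0 * wind_factor * slope_factor
= 3.3 * 2.0 * 1.8
= 6.6 * 1.8
= 11.88 m/min

11.88


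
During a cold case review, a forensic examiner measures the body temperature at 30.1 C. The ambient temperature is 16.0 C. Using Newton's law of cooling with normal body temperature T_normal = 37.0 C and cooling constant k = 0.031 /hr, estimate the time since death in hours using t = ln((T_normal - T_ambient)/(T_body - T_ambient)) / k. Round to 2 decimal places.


Using Newton's law of cooling:
t = ln((T_normal - T_ambient) / (T_body - T_ambient)) / k
T_normal - T_ambient = 21.0
T_body - T_ambient = 14.1
Ratio = 1.489362
ln(ratio) = 0.398348
t = 0.398348 / 0.031 = 12.85 hours

12.85


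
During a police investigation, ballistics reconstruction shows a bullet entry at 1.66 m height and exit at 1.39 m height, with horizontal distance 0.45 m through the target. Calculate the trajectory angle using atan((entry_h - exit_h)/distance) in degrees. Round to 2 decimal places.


Bullet trajectory angle:
Height difference = 1.66 - 1.39 = 0.27 m
angle = atan(0.27 / 0.45)
angle = atan(0.6)
angle = 30.96 degrees

30.96


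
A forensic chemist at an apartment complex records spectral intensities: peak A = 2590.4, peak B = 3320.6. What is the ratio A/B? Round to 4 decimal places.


Spectral peak ratio:
Peak A = 2590.4 counts
Peak B = 3320.6 counts
Ratio = 2590.4 / 3320.6 = 0.7801

0.7801


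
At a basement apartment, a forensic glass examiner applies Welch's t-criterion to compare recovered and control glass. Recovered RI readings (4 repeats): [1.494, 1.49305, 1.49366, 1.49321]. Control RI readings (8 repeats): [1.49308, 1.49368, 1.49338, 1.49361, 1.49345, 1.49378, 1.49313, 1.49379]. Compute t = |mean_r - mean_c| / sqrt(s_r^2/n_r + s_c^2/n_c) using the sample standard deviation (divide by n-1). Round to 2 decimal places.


Welch's t-criterion for glass RI comparison:
Recovered mean = sum / n_r = 5.97392 / 4 = 1.49348
Control mean = sum / n_c = 11.9479 / 8 = 1.4934875
Recovered sample variance s_r^2 = 1.86867e-07
Control sample variance s_c^2 = 7.65643e-08
Welch SE (unpooled) = sqrt(s_r^2/n_r + s_c^2/n_c) = sqrt(4.67167e-08 + 9.57054e-09) = sqrt(5.62872e-08) = 0.000237249
|mean_r - mean_c| = 7.5e-06
t = 7.5e-06 / 0.000237249 = 0.03

0.03


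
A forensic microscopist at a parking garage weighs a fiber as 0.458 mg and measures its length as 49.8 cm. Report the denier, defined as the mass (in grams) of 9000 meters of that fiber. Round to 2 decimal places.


Denier calculation:
Mass in grams = 0.458 mg / 1000 = 0.000458 g
Length in meters = 49.8 cm / 100 = 0.498 m
Linear density = mass / length = 0.000458 / 0.498 = 0.00091968 g/m
Denier = (g/m) * 9000 = 0.00091968 * 9000 = 8.28

8.28


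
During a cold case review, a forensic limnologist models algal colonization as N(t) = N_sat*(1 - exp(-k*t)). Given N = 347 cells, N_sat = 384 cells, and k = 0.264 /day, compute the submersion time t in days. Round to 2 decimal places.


PMSI from diatom colonization curve:
N / N_sat = 347 / 384 = 0.903646
1 - N/N_sat = 0.096354
ln(1 - N/N_sat) = -2.339726
t = -ln(1 - N/N_sat) / k = -(-2.339726) / 0.264 = 8.86 days

8.86


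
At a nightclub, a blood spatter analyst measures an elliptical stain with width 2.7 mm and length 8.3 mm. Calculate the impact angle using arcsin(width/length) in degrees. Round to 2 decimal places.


Blood spatter impact angle calculation:
width / length = 2.7 / 8.3 = 0.325301
angle = arcsin(0.325301)
angle = 18.98 degrees

18.98


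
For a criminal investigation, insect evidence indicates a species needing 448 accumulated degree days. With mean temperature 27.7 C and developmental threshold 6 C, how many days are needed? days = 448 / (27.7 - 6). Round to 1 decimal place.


Insect development time:
Effective temperature = avg_temp - T_base = 27.7 - 6 = 21.7 C
Days = ADD / effective_temp = 448 / 21.7 = 20.6 days

20.6


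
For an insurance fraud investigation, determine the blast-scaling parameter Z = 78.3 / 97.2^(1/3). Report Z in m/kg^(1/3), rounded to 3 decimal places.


Scaled distance calculation:
W^(1/3) = 97.2^(1/3) = 4.597857
Z = R / W^(1/3) = 78.3 / 4.597857
Z = 17.030 m/kg^(1/3)

17.030


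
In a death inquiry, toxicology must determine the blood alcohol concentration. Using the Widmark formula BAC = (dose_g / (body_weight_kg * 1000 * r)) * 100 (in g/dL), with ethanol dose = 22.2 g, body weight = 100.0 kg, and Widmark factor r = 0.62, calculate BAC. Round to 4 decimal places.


Applying the Widmark formula:
BAC = (dose_g / (body_wt * 1000 * r)) * 100
Denominator = 100.0 * 1000 * 0.62 = 62000
BAC = (22.2 / 62000) * 100
BAC = 0.0358 g/dL

0.0358


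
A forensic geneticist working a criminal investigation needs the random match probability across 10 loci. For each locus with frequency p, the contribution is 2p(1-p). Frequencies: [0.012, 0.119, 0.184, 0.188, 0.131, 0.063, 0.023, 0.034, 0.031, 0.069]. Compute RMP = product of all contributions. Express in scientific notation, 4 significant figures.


Computing RMP for 10 loci:
Locus 1: 2 * 0.012 * 0.988 = 0.023712
Locus 2: 2 * 0.119 * 0.881 = 0.209678
Locus 3: 2 * 0.184 * 0.816 = 0.300288
Locus 4: 2 * 0.188 * 0.812 = 0.305312
Locus 5: 2 * 0.131 * 0.869 = 0.227678
Locus 6: 2 * 0.063 * 0.937 = 0.118062
Locus 7: 2 * 0.023 * 0.977 = 0.044942
Locus 8: 2 * 0.034 * 0.966 = 0.065688
Locus 9: 2 * 0.031 * 0.969 = 0.060078
Locus 10: 2 * 0.069 * 0.931 = 0.128478
RMP = 2.792e-10

2.792e-10


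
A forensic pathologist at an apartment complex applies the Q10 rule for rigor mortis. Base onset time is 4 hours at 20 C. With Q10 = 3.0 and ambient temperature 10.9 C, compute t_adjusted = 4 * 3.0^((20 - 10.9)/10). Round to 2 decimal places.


Rigor mortis time adjustment:
Exponent = (T_ref - T_actual) / 10 = (20 - 10.9) / 10 = 0.91
Q10 factor = 3.0^0.91 = 2.71757
t_adjusted = 4 * 2.71757 = 10.87 hours

10.87


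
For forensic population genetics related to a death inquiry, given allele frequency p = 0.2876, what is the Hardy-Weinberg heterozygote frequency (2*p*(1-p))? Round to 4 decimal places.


Hardy-Weinberg heterozygote frequency:
q = 1 - p = 1 - 0.2876 = 0.7124
2pq = 2 * 0.2876 * 0.7124 = 0.4098

0.4098


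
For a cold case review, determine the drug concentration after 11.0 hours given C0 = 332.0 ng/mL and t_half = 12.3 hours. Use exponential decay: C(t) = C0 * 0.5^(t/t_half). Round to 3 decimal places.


Drug concentration decay:
Number of half-lives = t / t_half = 11.0 / 12.3 = 0.894309
Decay factor = 0.5^0.894309 = 0.53800482
C(t) = 332.0 * 0.53800482 = 178.618 ng/mL

178.618


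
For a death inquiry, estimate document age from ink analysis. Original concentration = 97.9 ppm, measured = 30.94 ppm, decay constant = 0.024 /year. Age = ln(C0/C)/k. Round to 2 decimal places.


Document age estimation:
C0/C = 97.9 / 30.94 = 3.164189
ln(C0/C) = 1.151897
t = 1.151897 / 0.024 = 48.00 years

48.00


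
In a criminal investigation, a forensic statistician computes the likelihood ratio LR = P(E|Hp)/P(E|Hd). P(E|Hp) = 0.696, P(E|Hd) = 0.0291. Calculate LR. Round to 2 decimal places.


Likelihood ratio calculation:
LR = P(E|Hp) / P(E|Hd)
LR = 0.696 / 0.0291
LR = 23.92

23.92


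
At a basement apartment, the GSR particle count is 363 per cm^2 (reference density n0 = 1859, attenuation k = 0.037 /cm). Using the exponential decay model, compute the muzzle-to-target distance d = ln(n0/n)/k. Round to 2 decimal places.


GSR distance calculation:
n0/n = 1859 / 363 = 5.121212
ln(n0/n) = 1.633391
d = 1.633391 / 0.037 = 44.15 cm

44.15


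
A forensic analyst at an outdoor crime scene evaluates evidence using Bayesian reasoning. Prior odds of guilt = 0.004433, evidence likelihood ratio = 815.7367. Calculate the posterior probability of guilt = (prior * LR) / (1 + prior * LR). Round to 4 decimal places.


Bayesian evidence evaluation:
Posterior odds = prior_odds * LR = 0.004433 * 815.7367 = 3.616161
Posterior probability = posterior_odds / (1 + posterior_odds)
= 3.616161 / (1 + 3.616161)
= 3.616161 / 4.616161
= 0.7834

0.7834


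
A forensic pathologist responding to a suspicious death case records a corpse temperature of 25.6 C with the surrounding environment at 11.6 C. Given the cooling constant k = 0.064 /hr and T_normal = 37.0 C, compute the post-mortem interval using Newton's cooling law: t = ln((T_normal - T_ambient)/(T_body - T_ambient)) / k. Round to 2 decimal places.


Using Newton's law of cooling:
t = ln((T_normal - T_ambient) / (T_body - T_ambient)) / k
T_normal - T_ambient = 25.4
T_body - T_ambient = 14.0
Ratio = 1.814286
ln(ratio) = 0.595692
t = 0.595692 / 0.064 = 9.31 hours

9.31


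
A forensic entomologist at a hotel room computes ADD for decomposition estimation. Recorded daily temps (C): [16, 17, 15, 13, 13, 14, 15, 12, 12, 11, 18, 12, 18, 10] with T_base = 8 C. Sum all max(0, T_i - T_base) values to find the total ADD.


Computing ADD day by day:
Day 1: max(0, 16 - 8) = 8
Day 2: max(0, 17 - 8) = 9
Day 3: max(0, 15 - 8) = 7
Day 4: max(0, 13 - 8) = 5
Day 5: max(0, 13 - 8) = 5
Day 6: max(0, 14 - 8) = 6
Day 7: max(0, 15 - 8) = 7
Day 8: max(0, 12 - 8) = 4
Day 9: max(0, 12 - 8) = 4
Day 10: max(0, 11 - 8) = 3
Day 11: max(0, 18 - 8) = 10
Day 12: max(0, 12 - 8) = 4
Day 13: max(0, 18 - 8) = 10
Day 14: max(0, 10 - 8) = 2
Total ADD = 84

84


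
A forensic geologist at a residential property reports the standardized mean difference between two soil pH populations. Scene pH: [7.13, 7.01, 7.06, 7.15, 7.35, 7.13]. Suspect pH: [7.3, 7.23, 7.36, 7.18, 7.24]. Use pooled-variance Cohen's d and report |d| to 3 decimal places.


Pooled-variance Cohen's d for soil pH comparison:
Scene mean = 42.83 / 6 = 7.138333
Suspect mean = 36.31 / 5 = 7.262
Scene sample variance s_s^2 = 0.013537
Suspect sample variance s_c^2 = 0.00482
Pooled variance = ((n_s-1)*s_s^2 + (n_c-1)*s_c^2) / (n_s + n_c - 2) = 0.009663
Pooled SD = sqrt(0.009663) = 0.098301
Mean difference = -0.123667
|d| = |-0.123667| / 0.098301 = 1.258

1.258


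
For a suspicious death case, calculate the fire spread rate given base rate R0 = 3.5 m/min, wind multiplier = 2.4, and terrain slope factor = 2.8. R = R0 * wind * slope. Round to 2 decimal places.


Fire spread rate calculation:
R = R0 * wind_factor * slope_factor
= 3.5 * 2.4 * 2.8
= 8.4 * 2.8
= 23.52 m/min

23.52


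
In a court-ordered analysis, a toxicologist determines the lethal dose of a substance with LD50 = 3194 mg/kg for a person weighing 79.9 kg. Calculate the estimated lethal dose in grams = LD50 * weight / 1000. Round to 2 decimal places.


Lethal dose calculation:
Lethal dose = LD50 * body_weight / 1000
= 3194 * 79.9 / 1000
= 255200.6 / 1000
= 255.20 g

255.20


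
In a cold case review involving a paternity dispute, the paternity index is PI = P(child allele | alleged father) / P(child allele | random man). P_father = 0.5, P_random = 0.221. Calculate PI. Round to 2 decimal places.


Paternity Index calculation:
PI = P(allele|father) / P(allele|random)
PI = 0.5 / 0.221
PI = 2.26

2.26


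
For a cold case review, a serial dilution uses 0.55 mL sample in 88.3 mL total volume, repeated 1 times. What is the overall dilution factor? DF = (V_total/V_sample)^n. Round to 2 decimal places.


Dilution factor calculation:
Single dilution = V_total / V_sample = 88.3 / 0.55 ≈ 160.545455
Number of dilutions = 1
Total DF = (88.3 / 0.55)^1 (full precision, rounded at the end) = 160.55

160.55


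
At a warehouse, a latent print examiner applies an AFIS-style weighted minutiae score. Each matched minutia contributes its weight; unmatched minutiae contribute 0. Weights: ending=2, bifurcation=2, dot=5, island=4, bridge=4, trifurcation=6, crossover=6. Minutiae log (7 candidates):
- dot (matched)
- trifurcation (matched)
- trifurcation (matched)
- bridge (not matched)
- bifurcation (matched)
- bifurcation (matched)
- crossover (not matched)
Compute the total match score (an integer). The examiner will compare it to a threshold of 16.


Weighted minutiae match score:
  dot: matched, +5 (running total 5)
  trifurcation: matched, +6 (running total 11)
  trifurcation: matched, +6 (running total 17)
  bridge: not matched, +0
  bifurcation: matched, +2 (running total 19)
  bifurcation: matched, +2 (running total 21)
  crossover: not matched, +0
Total score = 21
Threshold = 16; verdict = identification

21


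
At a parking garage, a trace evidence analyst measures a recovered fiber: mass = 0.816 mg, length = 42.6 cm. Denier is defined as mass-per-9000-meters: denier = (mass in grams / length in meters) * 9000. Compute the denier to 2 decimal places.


Denier calculation:
Mass in grams = 0.816 mg / 1000 = 0.000816 g
Length in meters = 42.6 cm / 100 = 0.426 m
Linear density = mass / length = 0.000816 / 0.426 = 0.00191549 g/m
Denier = (g/m) * 9000 = 0.00191549 * 9000 = 17.24

17.24


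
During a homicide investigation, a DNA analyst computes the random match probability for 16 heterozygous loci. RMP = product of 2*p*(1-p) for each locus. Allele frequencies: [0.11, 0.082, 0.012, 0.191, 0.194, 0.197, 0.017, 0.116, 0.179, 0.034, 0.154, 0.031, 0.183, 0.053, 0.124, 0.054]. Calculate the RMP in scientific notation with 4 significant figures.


Computing RMP for 16 loci:
Locus 1: 2 * 0.11 * 0.89 = 0.1958
Locus 2: 2 * 0.082 * 0.918 = 0.150552
Locus 3: 2 * 0.012 * 0.988 = 0.023712
Locus 4: 2 * 0.191 * 0.809 = 0.309038
Locus 5: 2 * 0.194 * 0.806 = 0.312728
Locus 6: 2 * 0.197 * 0.803 = 0.316382
Locus 7: 2 * 0.017 * 0.983 = 0.033422
Locus 8: 2 * 0.116 * 0.884 = 0.205088
Locus 9: 2 * 0.179 * 0.821 = 0.293918
Locus 10: 2 * 0.034 * 0.966 = 0.065688
Locus 11: 2 * 0.154 * 0.846 = 0.260568
Locus 12: 2 * 0.031 * 0.969 = 0.060078
Locus 13: 2 * 0.183 * 0.817 = 0.299022
Locus 14: 2 * 0.053 * 0.947 = 0.100382
Locus 15: 2 * 0.124 * 0.876 = 0.217248
Locus 16: 2 * 0.054 * 0.946 = 0.102168
RMP = 2.950e-14

2.950e-14


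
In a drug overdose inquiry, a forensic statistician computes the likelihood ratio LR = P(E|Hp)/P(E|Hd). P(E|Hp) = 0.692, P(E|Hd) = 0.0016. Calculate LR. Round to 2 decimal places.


Likelihood ratio calculation:
LR = P(E|Hp) / P(E|Hd)
LR = 0.692 / 0.0016
LR = 432.50

432.50


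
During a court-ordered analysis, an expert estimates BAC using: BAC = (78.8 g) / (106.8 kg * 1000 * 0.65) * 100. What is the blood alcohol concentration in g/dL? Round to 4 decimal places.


Applying the Widmark formula:
BAC = (dose_g / (body_wt * 1000 * r)) * 100
Denominator = 106.8 * 1000 * 0.65 = 69420
BAC = (78.8 / 69420) * 100
BAC = 0.1135 g/dL

0.1135


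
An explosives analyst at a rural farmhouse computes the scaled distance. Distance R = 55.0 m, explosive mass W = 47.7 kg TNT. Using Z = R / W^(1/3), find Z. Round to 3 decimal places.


Scaled distance calculation:
W^(1/3) = 47.7^(1/3) = 3.626654
Z = R / W^(1/3) = 55.0 / 3.626654
Z = 15.165 m/kg^(1/3)

15.165


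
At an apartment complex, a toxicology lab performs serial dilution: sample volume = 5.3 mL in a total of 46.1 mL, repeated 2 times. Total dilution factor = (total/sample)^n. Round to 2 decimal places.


Dilution factor calculation:
Single dilution = V_total / V_sample = 46.1 / 5.3 ≈ 8.698113
Number of dilutions = 2
Total DF = (46.1 / 5.3)^2 (full precision, rounded at the end) = 75.66

75.66


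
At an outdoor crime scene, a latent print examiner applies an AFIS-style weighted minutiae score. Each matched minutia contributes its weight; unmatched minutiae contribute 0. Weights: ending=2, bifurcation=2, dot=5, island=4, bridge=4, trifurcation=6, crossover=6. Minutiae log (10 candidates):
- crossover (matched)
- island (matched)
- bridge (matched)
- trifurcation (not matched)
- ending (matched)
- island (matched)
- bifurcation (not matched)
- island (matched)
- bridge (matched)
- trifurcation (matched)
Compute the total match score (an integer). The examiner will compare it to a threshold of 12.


Weighted minutiae match score:
  crossover: matched, +6 (running total 6)
  island: matched, +4 (running total 10)
  bridge: matched, +4 (running total 14)
  trifurcation: not matched, +0
  ending: matched, +2 (running total 16)
  island: matched, +4 (running total 20)
  bifurcation: not matched, +0
  island: matched, +4 (running total 24)
  bridge: matched, +4 (running total 28)
  trifurcation: matched, +6 (running total 34)
Total score = 34
Threshold = 12; verdict = identification

34


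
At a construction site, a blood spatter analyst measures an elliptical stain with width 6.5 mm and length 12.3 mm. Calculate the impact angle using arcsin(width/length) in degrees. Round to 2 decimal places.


Blood spatter impact angle calculation:
width / length = 6.5 / 12.3 = 0.528455
angle = arcsin(0.528455)
angle = 31.90 degrees

31.90


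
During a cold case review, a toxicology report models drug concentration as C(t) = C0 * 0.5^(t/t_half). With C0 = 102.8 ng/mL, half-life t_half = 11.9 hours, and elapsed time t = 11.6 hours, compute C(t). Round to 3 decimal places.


Drug concentration decay:
Number of half-lives = t / t_half = 11.6 / 11.9 = 0.97479
Decay factor = 0.5^0.97479 = 0.5088139
C(t) = 102.8 * 0.5088139 = 52.306 ng/mL

52.306


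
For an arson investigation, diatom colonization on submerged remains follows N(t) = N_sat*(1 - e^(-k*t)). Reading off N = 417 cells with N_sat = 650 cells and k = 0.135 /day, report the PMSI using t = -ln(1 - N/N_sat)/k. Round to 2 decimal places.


PMSI from diatom colonization curve:
N / N_sat = 417 / 650 = 0.641538
1 - N/N_sat = 0.358462
ln(1 - N/N_sat) = -1.025933
t = -ln(1 - N/N_sat) / k = -(-1.025933) / 0.135 = 7.60 days

7.60


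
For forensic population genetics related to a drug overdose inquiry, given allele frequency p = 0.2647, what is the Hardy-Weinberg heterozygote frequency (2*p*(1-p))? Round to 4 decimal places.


Hardy-Weinberg heterozygote frequency:
q = 1 - p = 1 - 0.2647 = 0.7353
2pq = 2 * 0.2647 * 0.7353 = 0.3893

0.3893


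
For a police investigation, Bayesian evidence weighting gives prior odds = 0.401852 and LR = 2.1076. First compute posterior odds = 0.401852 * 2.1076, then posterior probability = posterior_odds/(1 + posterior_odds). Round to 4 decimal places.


Bayesian evidence evaluation:
Posterior odds = prior_odds * LR = 0.401852 * 2.1076 = 0.8469433
Posterior probability = posterior_odds / (1 + posterior_odds)
= 0.8469433 / (1 + 0.8469433)
= 0.8469433 / 1.8469433
= 0.4586

0.4586
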